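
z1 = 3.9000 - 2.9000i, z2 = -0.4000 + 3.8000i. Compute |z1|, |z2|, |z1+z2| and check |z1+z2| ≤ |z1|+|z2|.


|z1| = sqrt(3.9^2 + (-2.9)^2) = sqrt(23.62) = 4.8600
|z2| = sqrt((-0.4)^2 + 3.8^2) = sqrt(14.6) = 3.8210
z1+z2 = 3.5000 + 0.9000i
|z1+z2| = sqrt(13.06) = 3.6139
|z1|+|z2| = 4.8600 + 3.8210 = 8.6810

|z1+z2| = 3.6139 ≤ |z1|+|z2| = 8.6810 (verified)


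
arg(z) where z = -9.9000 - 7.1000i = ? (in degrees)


Re = -9.9, Im = -7.1
arg = atan2(-7.1, -9.9) = -144.3530 degrees

arg(z) = -144.3530 degrees


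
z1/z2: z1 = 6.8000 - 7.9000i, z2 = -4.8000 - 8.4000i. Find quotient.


Conjugate of z2 = -4.8000 + 8.4000i
Numerator: (6.8000 - 7.9000i)(-4.8000 + 8.4000i) = 33.7200 + 95.0400i
Denominator: (-4.8)^2 + (-8.4)^2 = 93.6
Result = (33.7200 + 95.0400i)/93.6

0.3603 + 1.0154i


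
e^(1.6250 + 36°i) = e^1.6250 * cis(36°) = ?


e^1.6250 = 5.0784
cos(36°) = 0.80902
sin(36°) = 0.58779
Real = 5.0784*0.80902 = 4.1085
Imag = 5.0784*0.58779 = 2.9850

4.1085 + 2.9850i


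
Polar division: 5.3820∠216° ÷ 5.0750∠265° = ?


r = 5.3820 / 5.0750 = 1.0605
theta = 216° - 265° = -49° = 311° (mod 360)

1.0605 cis(311°)


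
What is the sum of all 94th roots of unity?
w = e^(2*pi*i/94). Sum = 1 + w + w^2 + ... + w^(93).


The sum of all 94th roots of unity is 0.
Geometric series: (1 - w^94)/(1 - w) = (1-1)/(1-w) = 0 since w^94 = 1, w ≠ 1.
Alternatively: coefficient of z^93 in z^94 - 1 is 0.

0


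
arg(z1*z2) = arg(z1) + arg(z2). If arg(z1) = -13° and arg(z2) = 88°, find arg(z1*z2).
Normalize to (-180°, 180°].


arg(z1*z2) = -13° + 88° = 75°
Normalized to (-180°, 180°]: 75°

75°


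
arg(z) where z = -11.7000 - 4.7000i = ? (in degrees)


Re = -11.7, Im = -4.7
arg = atan2(-4.7, -11.7) = -158.1142 degrees

arg(z) = -158.1142 degrees


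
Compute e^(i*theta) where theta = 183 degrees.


cos(183°) = -0.9986
sin(183°) = -0.0523

e^(i*183°) = -0.9986 - 0.0523i


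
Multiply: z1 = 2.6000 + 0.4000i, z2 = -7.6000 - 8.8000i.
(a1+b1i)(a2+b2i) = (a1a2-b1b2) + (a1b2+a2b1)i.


Real = 2.6*(-7.6) - 0.4*(-8.8) = -19.76 - (-3.52) = -16.24
Imag = 2.6*(-8.8) - (7.6)*0.4 = -22.88 - (3.04) = -25.92

-16.2400 - 25.9200i


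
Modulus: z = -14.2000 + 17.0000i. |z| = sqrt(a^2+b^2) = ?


|z| = sqrt((-14.2)^2 + 17^2) = sqrt(201.64 + 289) = sqrt(490.64) = 22.1504

|z| = 22.1504


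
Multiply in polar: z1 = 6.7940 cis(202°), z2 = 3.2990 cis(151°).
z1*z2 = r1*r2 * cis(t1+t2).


r = 6.7940 * 3.2990 = 22.4134
theta = 202° + 151° = 353° = 353° (mod 360)

22.4134 cis(353°)


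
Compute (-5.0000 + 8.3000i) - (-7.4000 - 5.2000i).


Real: -5 + 7.4 = 2.4
Imag: 8.3 + 5.2 = 13.5

2.4000 + 13.5000i


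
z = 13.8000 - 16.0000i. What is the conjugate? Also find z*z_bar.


z_bar = 13.8000 + 16.0000i
z*z_bar = 13.8^2 + (-16)^2 = 190.44 + 256 = 446.44

z_bar = 13.8000 + 16.0000i, z*z_bar = 446.44


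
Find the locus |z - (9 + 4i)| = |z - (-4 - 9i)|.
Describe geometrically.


Equal distances means the locus is the perpendicular bisector of z1 and z2.
Midpoint = ((9+(-4))/2, (4+(-9))/2) = (2.5000, -2.5000)

Perpendicular bisector through (2.5000, -2.5000)


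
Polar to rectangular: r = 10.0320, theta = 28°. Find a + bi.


a = 10.0320*cos(28°) = 10.0320*0.882948 = 8.8577
b = 10.0320*sin(28°) = 10.0320*0.46947 = 4.7097

8.8577 + 4.7097i


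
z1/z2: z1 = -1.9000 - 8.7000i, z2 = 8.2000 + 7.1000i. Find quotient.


Conjugate of z2 = 8.2000 - 7.1000i
Numerator: (-1.9000 - 8.7000i)(8.2000 - 7.1000i) = -77.3500 - 57.8500i
Denominator: 8.2^2 + 7.1^2 = 117.65
Result = (-77.3500 - 57.8500i)/117.65

-0.6575 - 0.4917i


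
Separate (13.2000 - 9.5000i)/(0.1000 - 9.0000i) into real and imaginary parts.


Multiply by conjugate: (13.2000 - 9.5000i)(0.1000 + 9.0000i) / (0.1^2 + (-9)^2)
Numerator real = 13.2*0.1 - (9.5)*(-9) = 86.82
Numerator imag = -9.5*0.1 - 13.2*(-9) = 117.85
Denominator = 81.01
Re(z) = 86.82/81.01 = 1.0717
Im(z) = 117.85/81.01 = 1.4548

Re(z) = 1.0717, Im(z) = 1.4548


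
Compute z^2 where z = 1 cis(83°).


r^2 = 1^2 = 1
n*theta = 2*83° = 166° = 166° (mod 360)
a = 1*cos(166°) = -0.9703
b = 1*sin(166°) = 0.2419

1 cis(166°) = -0.9703 + 0.2419i


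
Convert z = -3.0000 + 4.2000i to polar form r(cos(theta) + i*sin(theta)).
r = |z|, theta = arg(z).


r = sqrt(9+17.64) = sqrt(26.64) = 5.1614
theta = atan2(4.2, -3) = 125.5377 degrees

r = 5.1614, theta = 125.5377 degrees


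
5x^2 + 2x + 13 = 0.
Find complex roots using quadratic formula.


disc = 2^2 - 4*5*13 = 4 - 260 = -256
sqrt(|disc|) = sqrt(256) = 16.0000
Real part = -2/(2*5) = -0.2000
Imag part = 16.0000/(2*5) = 1.6000

-0.2000 ± 1.6000i


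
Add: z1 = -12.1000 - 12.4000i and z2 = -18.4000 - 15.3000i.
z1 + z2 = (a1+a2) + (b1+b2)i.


Real: -12.1 - 18.4 = -30.5
Imag: -12.4 - 15.3 = -27.7

-30.5000 - 27.7000i


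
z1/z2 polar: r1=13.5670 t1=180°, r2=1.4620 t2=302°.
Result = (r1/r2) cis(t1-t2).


r = 13.5670 / 1.4620 = 9.2798
theta = 180° - 302° = -122° = 238° (mod 360)

9.2798 cis(238°)


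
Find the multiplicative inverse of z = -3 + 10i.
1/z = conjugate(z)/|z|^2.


|z|^2 = 9+100 = 109
1/z = (-3 - 10i)/109

1/z = -0.0275 - 0.0917i


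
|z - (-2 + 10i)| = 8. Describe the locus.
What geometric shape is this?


|z - z0| = r is a circle with center z0 and radius r.
Center = (-2, 10), radius = 8

Circle with center (-2, 10) and radius 8


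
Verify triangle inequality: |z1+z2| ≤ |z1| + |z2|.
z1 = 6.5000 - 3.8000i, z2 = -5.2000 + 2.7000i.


|z1| = sqrt(6.5^2 + (-3.8)^2) = sqrt(56.69) = 7.5293
|z2| = sqrt((-5.2)^2 + 2.7^2) = sqrt(34.33) = 5.8592
z1+z2 = 1.3000 - 1.1000i
|z1+z2| = sqrt(2.9) = 1.7029
|z1|+|z2| = 7.5293 + 5.8592 = 13.3885

|z1+z2| = 1.7029 ≤ |z1|+|z2| = 13.3885 (verified)


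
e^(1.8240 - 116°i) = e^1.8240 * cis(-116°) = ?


e^1.8240 = 6.1966
cos(-116°) = -0.43837
sin(-116°) = -0.8988
Real = 6.1966*(-0.43837) = -2.7164
Imag = 6.1966*(-0.8988) = -5.5695

-2.7164 - 5.5695i


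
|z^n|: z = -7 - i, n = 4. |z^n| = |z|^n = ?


|z| = sqrt(49+1) = sqrt(50) = 7.0711
|z^4| = |z|^4 = (sqrt(50))^4 = 50^2 = 2500

|z^4| = 2500


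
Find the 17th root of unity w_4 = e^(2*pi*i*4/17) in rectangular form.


Angle = 360*4/17 = 84.7059°
a = cos(84.7059°) = 0.0923
b = sin(84.7059°) = 0.9957

0.0923 + 0.9957i


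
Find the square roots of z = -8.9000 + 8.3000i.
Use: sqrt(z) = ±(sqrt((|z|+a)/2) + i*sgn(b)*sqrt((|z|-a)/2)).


|z| = sqrt(79.21+68.89) = 12.1696
sqrt((|z|+a)/2) = sqrt((12.1696+(-8.9))/2) = sqrt(1.6348) = 1.2786
sqrt((|z|-a)/2) = sqrt((12.1696-(-8.9))/2) = sqrt(10.5348) = 3.2457

±(1.2786 + 3.2457i) i.e. 1.2786 + 3.2457i and -1.2786 - 3.2457i


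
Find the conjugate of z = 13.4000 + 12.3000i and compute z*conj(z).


z_bar = 13.4000 - 12.3000i
z*z_bar = 13.4^2 + 12.3^2 = 179.56 + 151.29 = 330.85

z_bar = 13.4000 - 12.3000i, z*z_bar = 330.85


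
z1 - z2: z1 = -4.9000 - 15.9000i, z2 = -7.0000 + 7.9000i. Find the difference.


Real: -4.9 + 7 = 2.1
Imag: -15.9 - 7.9 = -23.8

2.1000 - 23.8000i


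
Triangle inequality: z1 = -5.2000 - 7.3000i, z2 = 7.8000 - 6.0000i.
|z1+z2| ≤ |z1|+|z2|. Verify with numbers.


|z1| = sqrt((-5.2)^2 + (-7.3)^2) = sqrt(80.33) = 8.9627
|z2| = sqrt(7.8^2 + (-6)^2) = sqrt(96.84) = 9.8407
z1+z2 = 2.6000 - 13.3000i
|z1+z2| = sqrt(183.65) = 13.5518
|z1|+|z2| = 8.9627 + 9.8407 = 18.8034

|z1+z2| = 13.5518 ≤ |z1|+|z2| = 18.8034 (verified)


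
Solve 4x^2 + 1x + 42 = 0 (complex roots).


disc = 1^2 - 4*4*42 = 1 - 672 = -671
sqrt(|disc|) = sqrt(671) = 25.9037
Real part = -1/(2*4) = -0.1250
Imag part = 25.9037/(2*4) = 3.2380

-0.1250 ± 3.2380i


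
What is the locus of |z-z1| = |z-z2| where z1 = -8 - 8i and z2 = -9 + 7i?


Equal distances means the locus is the perpendicular bisector of z1 and z2.
Midpoint = ((-8+(-9))/2, (-8+7)/2) = (-8.5000, -0.5000)

Perpendicular bisector through (-8.5000, -0.5000)


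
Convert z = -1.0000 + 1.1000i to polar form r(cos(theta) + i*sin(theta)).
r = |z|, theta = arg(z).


r = sqrt(1+1.21) = sqrt(2.21) = 1.4866
theta = atan2(1.1, -1) = 132.2737 degrees

r = 1.4866, theta = 132.2737 degrees


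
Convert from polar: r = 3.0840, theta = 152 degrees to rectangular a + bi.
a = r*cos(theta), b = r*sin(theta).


a = 3.0840*cos(152°) = 3.0840*(-0.88295) = -2.7230
b = 3.0840*sin(152°) = 3.0840*0.4695 = 1.4479

-2.7230 + 1.4479i


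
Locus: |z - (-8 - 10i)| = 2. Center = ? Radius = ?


|z - z0| = r is a circle with center z0 and radius r.
Center = (-8, -10), radius = 2

Circle with center (-8, -10) and radius 2


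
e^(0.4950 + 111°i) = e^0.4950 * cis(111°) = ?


e^0.4950 = 1.6405
cos(111°) = -0.35837
sin(111°) = 0.93358
Real = 1.6405*(-0.35837) = -0.5879
Imag = 1.6405*0.93358 = 1.5315

-0.5879 + 1.5315i


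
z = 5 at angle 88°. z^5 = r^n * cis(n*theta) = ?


r^5 = 5^5 = 3125
n*theta = 5*88° = 440° = 80° (mod 360)
a = 3125*cos(80°) = 542.6506
b = 3125*sin(80°) = 3077.5242

3125 cis(80°) = 542.6506 + 3077.5242i


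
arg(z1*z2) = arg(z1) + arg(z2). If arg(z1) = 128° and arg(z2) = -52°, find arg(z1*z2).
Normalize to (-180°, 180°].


arg(z1*z2) = 128° - 52° = 76°
Normalized to (-180°, 180°]: 76°

76°


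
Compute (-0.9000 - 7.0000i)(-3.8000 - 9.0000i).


Real = -0.9*(-3.8) - (-7)*(-9) = 3.42 - 63 = -59.58
Imag = -0.9*(-9) - (3.8)*(-7) = 8.1 + 26.6 = 34.7

-59.5800 + 34.7000i


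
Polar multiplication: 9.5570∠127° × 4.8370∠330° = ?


r = 9.5570 * 4.8370 = 46.2272
theta = 127° + 330° = 457° = 97° (mod 360)

46.2272 cis(97°)


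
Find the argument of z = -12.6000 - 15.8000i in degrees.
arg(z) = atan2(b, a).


Re = -12.6, Im = -15.8
arg = atan2(-15.8, -12.6) = -128.5713 degrees

arg(z) = -128.5713 degrees


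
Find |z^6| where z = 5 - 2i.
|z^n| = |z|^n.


|z| = sqrt(25+4) = sqrt(29) = 5.3852
|z^6| = |z|^6 = (sqrt(29))^6 = 29^3 = 24389

|z^6| = 24389


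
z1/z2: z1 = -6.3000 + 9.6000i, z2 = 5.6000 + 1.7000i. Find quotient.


Conjugate of z2 = 5.6000 - 1.7000i
Numerator: (-6.3000 + 9.6000i)(5.6000 - 1.7000i) = -18.9600 + 64.4700i
Denominator: 5.6^2 + 1.7^2 = 34.25
Result = (-18.9600 + 64.4700i)/34.25

-0.5536 + 1.8823i


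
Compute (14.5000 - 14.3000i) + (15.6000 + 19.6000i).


Real: 14.5 + 15.6 = 30.1
Imag: -14.3 + 19.6 = 5.3

30.1000 + 5.3000i


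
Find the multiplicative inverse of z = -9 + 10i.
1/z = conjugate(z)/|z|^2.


|z|^2 = 81+100 = 181
1/z = (-9 - 10i)/181

1/z = -0.0497 - 0.0552i


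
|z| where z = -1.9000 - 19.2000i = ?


|z| = sqrt((-1.9)^2 + (-19.2)^2) = sqrt(3.61 + 368.64) = sqrt(372.25) = 19.2938

|z| = 19.2938


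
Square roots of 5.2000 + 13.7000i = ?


|z| = sqrt(27.04+187.69) = 14.6537
sqrt((|z|+a)/2) = sqrt((14.6537+5.2)/2) = sqrt(9.9268) = 3.1507
sqrt((|z|-a)/2) = sqrt((14.6537-5.2)/2) = sqrt(4.7268) = 2.1741

±(3.1507 + 2.1741i) i.e. 3.1507 + 2.1741i and -3.1507 - 2.1741i


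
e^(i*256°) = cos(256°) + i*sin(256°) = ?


cos(256°) = -0.2419
sin(256°) = -0.9703

e^(i*256°) = -0.2419 - 0.9703i


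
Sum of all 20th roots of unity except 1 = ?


With w = e^(2*pi*i/20), all 20 of the 20th roots of unity w^0 = 1, w, ..., w^(19) sum to 0: 1 + w + ... + w^(19) = (1 - w^20)/(1 - w) = 0 since w^20 = 1, w ≠ 1.
Removing the root 1: w + w^2 + ... + w^(19) = 0 - 1 = -1

Sum = -1


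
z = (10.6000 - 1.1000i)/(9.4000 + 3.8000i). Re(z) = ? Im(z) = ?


Multiply by conjugate: (10.6000 - 1.1000i)(9.4000 - 3.8000i) / (9.4^2 + 3.8^2)
Numerator real = 10.6*9.4 - (1.1)*3.8 = 95.46
Numerator imag = -1.1*9.4 - 10.6*3.8 = -50.62
Denominator = 102.8
Re(z) = 95.46/102.8 = 0.9286
Im(z) = -50.62/102.8 = -0.4924

Re(z) = 0.9286, Im(z) = -0.4924


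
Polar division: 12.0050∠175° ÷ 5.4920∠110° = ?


r = 12.0050 / 5.4920 = 2.1859
theta = 175° - 110° = 65° = 65° (mod 360)

2.1859 cis(65°)


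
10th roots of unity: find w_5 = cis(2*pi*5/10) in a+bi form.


Angle = 360*5/10 = 180°
a = cos(180°) = -1.0000
b = sin(180°) = 0

-1.0000 + 0i


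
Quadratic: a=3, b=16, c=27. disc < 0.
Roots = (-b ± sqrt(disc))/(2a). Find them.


disc = 16^2 - 4*3*27 = 256 - 324 = -68
sqrt(|disc|) = sqrt(68) = 8.2462
Real part = -16/(2*3) = -2.6667
Imag part = 8.2462/(2*3) = 1.3744

-2.6667 ± 1.3744i


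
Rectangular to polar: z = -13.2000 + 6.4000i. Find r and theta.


r = sqrt(174.24+40.96) = sqrt(215.2) = 14.6697
theta = atan2(6.4, -13.2) = 154.1336 degrees

r = 14.6697, theta = 154.1336 degrees


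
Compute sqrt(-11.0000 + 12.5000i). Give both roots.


|z| = sqrt(121+156.25) = 16.6508
sqrt((|z|+a)/2) = sqrt((16.6508+(-11))/2) = sqrt(2.8254) = 1.6809
sqrt((|z|-a)/2) = sqrt((16.6508-(-11))/2) = sqrt(13.8254) = 3.7183

±(1.6809 + 3.7183i) i.e. 1.6809 + 3.7183i and -1.6809 - 3.7183i


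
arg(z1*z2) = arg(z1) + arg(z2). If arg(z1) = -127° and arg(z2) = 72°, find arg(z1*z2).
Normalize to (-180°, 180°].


arg(z1*z2) = -127° + 72° = -55°
Normalized to (-180°, 180°]: -55°

-55°


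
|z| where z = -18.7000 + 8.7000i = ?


|z| = sqrt((-18.7)^2 + 8.7^2) = sqrt(349.69 + 75.69) = sqrt(425.38) = 20.6247

|z| = 20.6247


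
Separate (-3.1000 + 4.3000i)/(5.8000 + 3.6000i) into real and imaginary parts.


Multiply by conjugate: (-3.1000 + 4.3000i)(5.8000 - 3.6000i) / (5.8^2 + 3.6^2)
Numerator real = -3.1*5.8 + 4.3*3.6 = -2.5
Numerator imag = 4.3*5.8 - (-3.1)*3.6 = 36.1
Denominator = 46.6
Re(z) = -2.5/46.6 = -0.0536
Im(z) = 36.1/46.6 = 0.7747

Re(z) = -0.0536, Im(z) = 0.7747


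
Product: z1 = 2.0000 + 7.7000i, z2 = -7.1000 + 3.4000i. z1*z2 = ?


Real = 2*(-7.1) - 7.7*3.4 = -14.2 - 26.18 = -40.38
Imag = 2*3.4 - (7.1)*7.7 = 6.8 - (54.67) = -47.87

-40.3800 - 47.8700i


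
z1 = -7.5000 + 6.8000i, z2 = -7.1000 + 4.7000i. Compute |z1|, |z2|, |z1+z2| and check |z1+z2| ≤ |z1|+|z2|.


|z1| = sqrt((-7.5)^2 + 6.8^2) = sqrt(102.49) = 10.1237
|z2| = sqrt((-7.1)^2 + 4.7^2) = sqrt(72.5) = 8.5147
z1+z2 = -14.6000 + 11.5000i
|z1+z2| = sqrt(345.41) = 18.5852
|z1|+|z2| = 10.1237 + 8.5147 = 18.6384

|z1+z2| = 18.5852 ≤ |z1|+|z2| = 18.6384 (verified)


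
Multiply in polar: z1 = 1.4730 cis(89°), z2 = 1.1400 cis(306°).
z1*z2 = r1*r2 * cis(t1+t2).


r = 1.4730 * 1.1400 = 1.6792
theta = 89° + 306° = 395° = 35° (mod 360)

1.6792 cis(35°)


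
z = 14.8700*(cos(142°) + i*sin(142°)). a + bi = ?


a = 14.8700*cos(142°) = 14.8700*(-0.78801) = -11.7177
b = 14.8700*sin(142°) = 14.8700*0.61566 = 9.1549

-11.7177 + 9.1549i


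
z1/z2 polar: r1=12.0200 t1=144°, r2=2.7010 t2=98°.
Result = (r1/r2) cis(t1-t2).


r = 12.0200 / 2.7010 = 4.4502
theta = 144° - 98° = 46° = 46° (mod 360)

4.4502 cis(46°)


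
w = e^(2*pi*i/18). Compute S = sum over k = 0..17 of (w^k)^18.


The roots are w_k = w^k with w = e^(2*pi*i/18), and (w^k)^18 = (w^18)^k.
So S = 1 + u + u^2 + ... + u^(17) with u = w^18.
18 = 1*18 + 0, so 18 is a multiple of 18 and u = (w^18)^1 = 1.
Every one of the 18 terms equals 1: S = 18

S = 18


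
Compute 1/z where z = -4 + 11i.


|z|^2 = 16+121 = 137
1/z = (-4 - 11i)/137

1/z = -0.0292 - 0.0803i


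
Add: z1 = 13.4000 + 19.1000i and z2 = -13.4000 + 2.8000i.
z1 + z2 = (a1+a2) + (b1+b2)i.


Real: 13.4 - 13.4 = 0
Imag: 19.1 + 2.8 = 21.9

21.9000i


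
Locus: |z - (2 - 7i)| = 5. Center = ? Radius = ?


|z - z0| = r is a circle with center z0 and radius r.
Center = (2, -7), radius = 5

Circle with center (2, -7) and radius 5


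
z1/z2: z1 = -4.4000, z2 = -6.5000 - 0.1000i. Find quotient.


Conjugate of z2 = -6.5000 + 0.1000i
Numerator: (-4.4000)(-6.5000 + 0.1000i) = 28.6000 - 0.4400i
Denominator: (-6.5)^2 + (-0.1)^2 = 42.26
Result = (28.6000 - 0.4400i)/42.26

0.6768 - 0.0104i


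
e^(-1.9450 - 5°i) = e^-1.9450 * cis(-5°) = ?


e^-1.9450 = 0.14299
cos(-5°) = 0.9962
sin(-5°) = -0.0872
Real = 0.14299*0.9962 = 0.1424
Imag = 0.14299*(-0.0872) = -0.0125

0.1424 - 0.0125i


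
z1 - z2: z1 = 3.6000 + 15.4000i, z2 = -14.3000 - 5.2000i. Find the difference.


Real: 3.6 + 14.3 = 17.9
Imag: 15.4 + 5.2 = 20.6

17.9000 + 20.6000i


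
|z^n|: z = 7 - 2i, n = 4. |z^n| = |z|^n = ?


|z| = sqrt(49+4) = sqrt(53) = 7.2801
|z^4| = |z|^4 = (sqrt(53))^4 = 53^2 = 2809

|z^4| = 2809


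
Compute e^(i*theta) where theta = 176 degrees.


cos(176°) = -0.9976
sin(176°) = 0.0698

e^(i*176°) = -0.9976 + 0.0698i


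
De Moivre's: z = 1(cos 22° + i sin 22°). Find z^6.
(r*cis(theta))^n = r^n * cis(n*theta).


r^6 = 1^6 = 1
n*theta = 6*22° = 132° = 132° (mod 360)
a = 1*cos(132°) = -0.6691
b = 1*sin(132°) = 0.7431

1 cis(132°) = -0.6691 + 0.7431i


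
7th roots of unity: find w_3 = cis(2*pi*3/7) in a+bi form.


Angle = 360*3/7 = 154.2857°
a = cos(154.2857°) = -0.9010
b = sin(154.2857°) = 0.4339

-0.9010 + 0.4339i


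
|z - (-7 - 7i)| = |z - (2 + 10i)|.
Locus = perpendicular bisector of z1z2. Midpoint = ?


Equal distances means the locus is the perpendicular bisector of z1 and z2.
Midpoint = ((-7+2)/2, (-7+10)/2) = (-2.5000, 1.5000)

Perpendicular bisector through (-2.5000, 1.5000)


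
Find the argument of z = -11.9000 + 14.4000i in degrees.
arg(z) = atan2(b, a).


Re = -11.9, Im = 14.4
arg = atan2(14.4, -11.9) = 129.5699 degrees

arg(z) = 129.5699 degrees


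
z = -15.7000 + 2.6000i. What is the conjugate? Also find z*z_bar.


z_bar = -15.7000 - 2.6000i
z*z_bar = (-15.7)^2 + 2.6^2 = 246.49 + 6.76 = 253.25

z_bar = -15.7000 - 2.6000i, z*z_bar = 253.25


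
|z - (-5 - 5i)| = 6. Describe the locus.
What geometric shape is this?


|z - z0| = r is a circle with center z0 and radius r.
Center = (-5, -5), radius = 6

Circle with center (-5, -5) and radius 6


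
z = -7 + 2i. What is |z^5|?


|z| = sqrt(49+4) = sqrt(53) = 7.2801
|z^5| = |z|^5 = (sqrt(53))^5 = 53^2 * sqrt(53) = 2809*sqrt(53)

|z^5| = 2809*sqrt(53) ≈ 20449.8287


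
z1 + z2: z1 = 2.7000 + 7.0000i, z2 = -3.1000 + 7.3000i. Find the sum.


Real: 2.7 - 3.1 = -0.4
Imag: 7 + 7.3 = 14.3

-0.4000 + 14.3000i


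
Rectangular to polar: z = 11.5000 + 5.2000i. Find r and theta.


r = sqrt(132.25+27.04) = sqrt(159.29) = 12.6210
theta = atan2(5.2, 11.5) = 24.3312 degrees

r = 12.6210, theta = 24.3312 degrees


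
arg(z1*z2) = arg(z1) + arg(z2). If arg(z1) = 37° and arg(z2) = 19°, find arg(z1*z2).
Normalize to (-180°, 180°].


arg(z1*z2) = 37° + 19° = 56°
Normalized to (-180°, 180°]: 56°

56°


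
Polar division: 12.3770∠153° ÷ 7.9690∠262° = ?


r = 12.3770 / 7.9690 = 1.5531
theta = 153° - 262° = -109° = 251° (mod 360)

1.5531 cis(251°)


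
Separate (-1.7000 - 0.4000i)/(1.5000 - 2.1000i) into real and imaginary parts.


Multiply by conjugate: (-1.7000 - 0.4000i)(1.5000 + 2.1000i) / (1.5^2 + (-2.1)^2)
Numerator real = -1.7*1.5 - (0.4)*(-2.1) = -1.71
Numerator imag = -0.4*1.5 - (-1.7)*(-2.1) = -4.17
Denominator = 6.66
Re(z) = -1.71/6.66 = -0.2568
Im(z) = -4.17/6.66 = -0.6261

Re(z) = -0.2568, Im(z) = -0.6261


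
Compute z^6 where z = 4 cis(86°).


r^6 = 4^6 = 4096
n*theta = 6*86° = 516° = 156° (mod 360)
a = 4096*cos(156°) = -3741.8822
b = 4096*sin(156°) = 1665.9933

4096 cis(156°) = -3741.8822 + 1665.9933i


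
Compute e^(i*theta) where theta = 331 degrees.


cos(331°) = 0.8746
sin(331°) = -0.4848

e^(i*331°) = 0.8746 - 0.4848i


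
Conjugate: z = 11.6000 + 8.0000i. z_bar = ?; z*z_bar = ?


z_bar = 11.6000 - 8.0000i
z*z_bar = 11.6^2 + 8^2 = 134.56 + 64 = 198.56

z_bar = 11.6000 - 8.0000i, z*z_bar = 198.56


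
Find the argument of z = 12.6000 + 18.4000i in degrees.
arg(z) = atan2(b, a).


Re = 12.6, Im = 18.4
arg = atan2(18.4, 12.6) = 55.5973 degrees

arg(z) = 55.5973 degrees


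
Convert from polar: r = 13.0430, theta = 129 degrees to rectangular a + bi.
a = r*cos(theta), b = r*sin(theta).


a = 13.0430*cos(129°) = 13.0430*(-0.62932) = -8.2082
b = 13.0430*sin(129°) = 13.0430*0.777146 = 10.1363

-8.2082 + 10.1363i


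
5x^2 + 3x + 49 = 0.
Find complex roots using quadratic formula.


disc = 3^2 - 4*5*49 = 9 - 980 = -971
sqrt(|disc|) = sqrt(971) = 31.1609
Real part = -3/(2*5) = -0.3000
Imag part = 31.1609/(2*5) = 3.1161

-0.3000 ± 3.1161i


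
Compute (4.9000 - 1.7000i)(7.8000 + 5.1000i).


Real = 4.9*7.8 - (-1.7)*5.1 = 38.22 - (-8.67) = 46.89
Imag = 4.9*5.1 + 7.8*(-1.7) = 24.99 - (13.26) = 11.73

46.8900 + 11.7300i


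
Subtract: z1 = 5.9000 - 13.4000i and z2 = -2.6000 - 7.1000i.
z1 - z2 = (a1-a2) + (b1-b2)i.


Real: 5.9 + 2.6 = 8.5
Imag: -13.4 + 7.1 = -6.3

8.5000 - 6.3000i


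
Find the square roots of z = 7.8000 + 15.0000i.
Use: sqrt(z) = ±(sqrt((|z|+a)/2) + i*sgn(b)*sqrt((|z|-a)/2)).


|z| = sqrt(60.84+225) = 16.9068
sqrt((|z|+a)/2) = sqrt((16.9068+7.8)/2) = sqrt(12.3534) = 3.5147
sqrt((|z|-a)/2) = sqrt((16.9068-7.8)/2) = sqrt(4.5534) = 2.1339

±(3.5147 + 2.1339i) i.e. 3.5147 + 2.1339i and -3.5147 - 2.1339i


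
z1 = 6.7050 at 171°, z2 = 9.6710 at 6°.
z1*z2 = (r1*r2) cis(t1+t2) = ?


r = 6.7050 * 9.6710 = 64.8441
theta = 171° + 6° = 177° = 177° (mod 360)

64.8441 cis(177°)


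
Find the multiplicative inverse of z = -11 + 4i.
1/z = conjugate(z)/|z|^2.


|z|^2 = 121+16 = 137
1/z = (-11 - 4i)/137

1/z = -0.0803 - 0.0292i


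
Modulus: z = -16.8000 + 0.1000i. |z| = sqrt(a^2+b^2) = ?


|z| = sqrt((-16.8)^2 + 0.1^2) = sqrt(282.24 + 0.01) = sqrt(282.25) = 16.8003

|z| = 16.8003


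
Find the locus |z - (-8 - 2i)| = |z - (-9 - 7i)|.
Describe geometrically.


Equal distances means the locus is the perpendicular bisector of z1 and z2.
Midpoint = ((-8+(-9))/2, (-2+(-7))/2) = (-8.5000, -4.5000)

Perpendicular bisector through (-8.5000, -4.5000)


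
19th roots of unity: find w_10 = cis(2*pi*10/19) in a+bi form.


Angle = 360*10/19 = 189.4737°
a = cos(189.4737°) = -0.9864
b = sin(189.4737°) = -0.1646

-0.9864 - 0.1646i


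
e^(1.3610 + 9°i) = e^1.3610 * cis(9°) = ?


e^1.3610 = 3.9001
cos(9°) = 0.9877
sin(9°) = 0.15643
Real = 3.9001*0.9877 = 3.8521
Imag = 3.9001*0.15643 = 0.6101

3.8521 + 0.6101i


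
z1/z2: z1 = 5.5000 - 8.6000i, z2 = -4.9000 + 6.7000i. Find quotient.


Conjugate of z2 = -4.9000 - 6.7000i
Numerator: (5.5000 - 8.6000i)(-4.9000 - 6.7000i) = -84.5700 + 5.2900i
Denominator: (-4.9)^2 + 6.7^2 = 68.9
Result = (-84.5700 + 5.2900i)/68.9

-1.2274 + 0.0768i


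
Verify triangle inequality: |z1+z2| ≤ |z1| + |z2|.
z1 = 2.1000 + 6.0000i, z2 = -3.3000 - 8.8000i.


|z1| = sqrt(2.1^2 + 6^2) = sqrt(40.41) = 6.3569
|z2| = sqrt((-3.3)^2 + (-8.8)^2) = sqrt(88.33) = 9.3984
z1+z2 = -1.2000 - 2.8000i
|z1+z2| = sqrt(9.28) = 3.0463
|z1|+|z2| = 6.3569 + 9.3984 = 15.7553

|z1+z2| = 3.0463 ≤ |z1|+|z2| = 15.7553 (verified)


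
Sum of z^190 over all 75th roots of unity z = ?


The roots are w_k = w^k with w = e^(2*pi*i/75), and (w^k)^190 = (w^190)^k.
So S = 1 + u + u^2 + ... + u^(74) with u = w^190.
190 = 2*75 + 40, so 190 is not a multiple of 75: u = (w^75)^2 * w^40 = w^40 ≠ 1 (w is a primitive 75th root), while u^75 = (w^75)^190 = 1.
Geometric series: S = (1 - u^75)/(1 - u) = (1 - 1)/(1 - u) = 0

S = 0


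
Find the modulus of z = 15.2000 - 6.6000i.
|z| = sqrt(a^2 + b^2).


|z| = sqrt(15.2^2 + (-6.6)^2) = sqrt(231.04 + 43.56) = sqrt(274.6) = 16.5711

|z| = 16.5711


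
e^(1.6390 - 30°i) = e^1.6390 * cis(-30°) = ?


e^1.6390 = 5.1500
cos(-30°) = 0.866025
sin(-30°) = -0.5
Real = 5.1500*0.866025 = 4.4600
Imag = 5.1500*(-0.5) = -2.5750

4.4600 - 2.5750i


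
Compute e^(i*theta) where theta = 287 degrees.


cos(287°) = 0.2924
sin(287°) = -0.9563

e^(i*287°) = 0.2924 - 0.9563i


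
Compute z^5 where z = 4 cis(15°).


r^5 = 4^5 = 1024
n*theta = 5*15° = 75° = 75° (mod 360)
a = 1024*cos(75°) = 265.0307
b = 1024*sin(75°) = 989.1080

1024 cis(75°) = 265.0307 + 989.1080i


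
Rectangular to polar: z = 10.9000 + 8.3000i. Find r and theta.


r = sqrt(118.81+68.89) = sqrt(187.7) = 13.7004
theta = atan2(8.3, 10.9) = 37.2881 degrees

r = 13.7004, theta = 37.2881 degrees


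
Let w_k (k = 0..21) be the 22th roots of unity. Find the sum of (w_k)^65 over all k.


The roots are w_k = w^k with w = e^(2*pi*i/22), and (w^k)^65 = (w^65)^k.
So S = 1 + u + u^2 + ... + u^(21) with u = w^65.
65 = 2*22 + 21, so 65 is not a multiple of 22: u = (w^22)^2 * w^21 = w^21 ≠ 1 (w is a primitive 22th root), while u^22 = (w^22)^65 = 1.
Geometric series: S = (1 - u^22)/(1 - u) = (1 - 1)/(1 - u) = 0

S = 0


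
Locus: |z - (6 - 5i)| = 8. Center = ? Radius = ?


|z - z0| = r is a circle with center z0 and radius r.
Center = (6, -5), radius = 8

Circle with center (6, -5) and radius 8


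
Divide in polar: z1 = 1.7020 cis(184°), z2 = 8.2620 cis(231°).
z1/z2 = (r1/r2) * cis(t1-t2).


r = 1.7020 / 8.2620 = 0.2060
theta = 184° - 231° = -47° = 313° (mod 360)

0.2060 cis(313°)


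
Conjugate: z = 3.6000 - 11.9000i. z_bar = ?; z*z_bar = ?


z_bar = 3.6000 + 11.9000i
z*z_bar = 3.6^2 + (-11.9)^2 = 12.96 + 141.61 = 154.57

z_bar = 3.6000 + 11.9000i, z*z_bar = 154.57


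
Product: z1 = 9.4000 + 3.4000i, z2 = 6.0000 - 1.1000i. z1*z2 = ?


Real = 9.4*6 - 3.4*(-1.1) = 56.4 - (-3.74) = 60.14
Imag = 9.4*(-1.1) + 6*3.4 = -10.34 + 20.4 = 10.06

60.1400 + 10.0600i


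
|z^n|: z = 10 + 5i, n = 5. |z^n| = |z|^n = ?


|z| = sqrt(100+25) = sqrt(125) = 11.1803
|z^5| = |z|^5 = (sqrt(125))^5 = 125^2 * sqrt(125) = 15625*sqrt(125)

|z^5| = 15625*sqrt(125) ≈ 174692.8107


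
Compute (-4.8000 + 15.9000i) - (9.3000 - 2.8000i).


Real: -4.8 - 9.3 = -14.1
Imag: 15.9 + 2.8 = 18.7

-14.1000 + 18.7000i


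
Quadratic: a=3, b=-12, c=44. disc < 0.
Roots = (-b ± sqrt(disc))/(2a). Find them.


disc = (-12)^2 - 4*3*44 = 144 - 528 = -384
sqrt(|disc|) = sqrt(384) = 19.5959
Real part = 12/(2*3) = 2.0000
Imag part = 19.5959/(2*3) = 3.2660

2.0000 ± 3.2660i


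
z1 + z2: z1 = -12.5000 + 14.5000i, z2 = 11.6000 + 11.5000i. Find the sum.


Real: -12.5 + 11.6 = -0.9
Imag: 14.5 + 11.5 = 26

-0.9000 + 26.0000i


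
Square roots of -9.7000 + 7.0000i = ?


|z| = sqrt(94.09+49) = 11.9620
sqrt((|z|+a)/2) = sqrt((11.9620+(-9.7))/2) = sqrt(1.1310) = 1.0635
sqrt((|z|-a)/2) = sqrt((11.9620-(-9.7))/2) = sqrt(10.8310) = 3.2911

±(1.0635 + 3.2911i) i.e. 1.0635 + 3.2911i and -1.0635 - 3.2911i


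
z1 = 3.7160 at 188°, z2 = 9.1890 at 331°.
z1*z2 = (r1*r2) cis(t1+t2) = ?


r = 3.7160 * 9.1890 = 34.1463
theta = 188° + 331° = 519° = 159° (mod 360)

34.1463 cis(159°)


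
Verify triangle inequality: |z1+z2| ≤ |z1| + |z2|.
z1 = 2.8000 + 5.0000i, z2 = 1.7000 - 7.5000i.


|z1| = sqrt(2.8^2 + 5^2) = sqrt(32.84) = 5.7306
|z2| = sqrt(1.7^2 + (-7.5)^2) = sqrt(59.14) = 7.6903
z1+z2 = 4.5000 - 2.5000i
|z1+z2| = sqrt(26.5) = 5.1478
|z1|+|z2| = 5.7306 + 7.6903 = 13.4209

|z1+z2| = 5.1478 ≤ |z1|+|z2| = 13.4209 (verified)


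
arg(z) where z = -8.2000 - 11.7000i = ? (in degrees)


Re = -8.2, Im = -11.7
arg = atan2(-11.7, -8.2) = -125.0249 degrees

arg(z) = -125.0249 degrees


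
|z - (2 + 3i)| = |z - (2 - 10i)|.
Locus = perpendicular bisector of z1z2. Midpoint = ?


Equal distances means the locus is the perpendicular bisector of z1 and z2.
Midpoint = ((2+2)/2, (3+(-10))/2) = (2.0000, -3.5000)

Perpendicular bisector through (2.0000, -3.5000)


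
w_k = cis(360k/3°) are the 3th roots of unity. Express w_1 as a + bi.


Angle = 360*1/3 = 120°
a = cos(120°) = -0.5000
b = sin(120°) = 0.8660

-0.5000 + 0.8660i


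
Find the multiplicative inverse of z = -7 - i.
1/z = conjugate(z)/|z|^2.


|z|^2 = 49+1 = 50
1/z = (-7 + 1i)/50

1/z = -0.1400 + 0.0200i


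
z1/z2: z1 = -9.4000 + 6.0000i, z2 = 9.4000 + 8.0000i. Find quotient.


Conjugate of z2 = 9.4000 - 8.0000i
Numerator: (-9.4000 + 6.0000i)(9.4000 - 8.0000i) = -40.3600 + 131.6000i
Denominator: 9.4^2 + 8^2 = 152.36
Result = (-40.3600 + 131.6000i)/152.36

-0.2649 + 0.8637i


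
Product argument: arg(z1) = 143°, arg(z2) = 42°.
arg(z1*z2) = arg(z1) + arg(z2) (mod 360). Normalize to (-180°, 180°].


arg(z1*z2) = 143° + 42° = 185°
Normalized to (-180°, 180°]: -175°

-175°


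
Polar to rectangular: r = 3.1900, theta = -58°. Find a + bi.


a = 3.1900*cos(-58°) = 3.1900*0.5299 = 1.6904
b = 3.1900*sin(-58°) = 3.1900*(-0.84805) = -2.7053

1.6904 - 2.7053i


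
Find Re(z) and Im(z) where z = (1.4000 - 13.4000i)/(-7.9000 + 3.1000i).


Multiply by conjugate: (1.4000 - 13.4000i)(-7.9000 - 3.1000i) / ((-7.9)^2 + 3.1^2)
Numerator real = 1.4*(-7.9) - (13.4)*3.1 = -52.6
Numerator imag = -13.4*(-7.9) - 1.4*3.1 = 101.52
Denominator = 72.02
Re(z) = -52.6/72.02 = -0.7304
Im(z) = 101.52/72.02 = 1.4096

Re(z) = -0.7304, Im(z) = 1.4096


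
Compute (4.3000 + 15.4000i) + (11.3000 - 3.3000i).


Real: 4.3 + 11.3 = 15.6
Imag: 15.4 - 3.3 = 12.1

15.6000 + 12.1000i


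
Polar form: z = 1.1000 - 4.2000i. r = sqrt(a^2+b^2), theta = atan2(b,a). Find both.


r = sqrt(1.21+17.64) = sqrt(18.85) = 4.3417
theta = atan2(-4.2, 1.1) = -75.3236 degrees

r = 4.3417, theta = -75.3236 degrees


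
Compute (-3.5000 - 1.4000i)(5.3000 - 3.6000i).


Real = -3.5*5.3 - (-1.4)*(-3.6) = -18.55 - 5.04 = -23.59
Imag = -3.5*(-3.6) + 5.3*(-1.4) = 12.6 - (7.42) = 5.18

-23.5900 + 5.1800i


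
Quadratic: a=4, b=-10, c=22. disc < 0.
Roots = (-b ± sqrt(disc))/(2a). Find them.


disc = (-10)^2 - 4*4*22 = 100 - 352 = -252
sqrt(|disc|) = sqrt(252) = 15.8745
Real part = 10/(2*4) = 1.2500
Imag part = 15.8745/(2*4) = 1.9843

1.2500 ± 1.9843i


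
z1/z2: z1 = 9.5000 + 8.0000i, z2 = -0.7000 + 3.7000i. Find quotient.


Conjugate of z2 = -0.7000 - 3.7000i
Numerator: (9.5000 + 8.0000i)(-0.7000 - 3.7000i) = 22.9500 - 40.7500i
Denominator: (-0.7)^2 + 3.7^2 = 14.18
Result = (22.9500 - 40.7500i)/14.18

1.6185 - 2.8738i


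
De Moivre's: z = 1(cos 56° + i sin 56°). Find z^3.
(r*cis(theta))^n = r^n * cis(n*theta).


r^3 = 1^3 = 1
n*theta = 3*56° = 168° = 168° (mod 360)
a = 1*cos(168°) = -0.9781
b = 1*sin(168°) = 0.2079

1 cis(168°) = -0.9781 + 0.2079i


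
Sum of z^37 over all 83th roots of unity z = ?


The roots are w_k = w^k with w = e^(2*pi*i/83), and (w^k)^37 = (w^37)^k.
So S = 1 + u + u^2 + ... + u^(82) with u = w^37.
37 = 0*83 + 37, so 37 is not a multiple of 83: u = w^37 ≠ 1 (w is a primitive 83th root), while u^83 = (w^83)^37 = 1.
Geometric series: S = (1 - u^83)/(1 - u) = (1 - 1)/(1 - u) = 0

S = 0


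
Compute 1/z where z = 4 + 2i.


|z|^2 = 16+4 = 20
1/z = (4 - 2i)/20

1/z = 0.2000 - 0.1000i


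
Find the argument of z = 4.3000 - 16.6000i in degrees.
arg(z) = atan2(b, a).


Re = 4.3, Im = -16.6
arg = atan2(-16.6, 4.3) = -75.4775 degrees

arg(z) = -75.4775 degrees


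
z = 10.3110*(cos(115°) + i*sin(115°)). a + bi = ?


a = 10.3110*cos(115°) = 10.3110*(-0.42262) = -4.3576
b = 10.3110*sin(115°) = 10.3110*0.9063 = 9.3449

-4.3576 + 9.3449i


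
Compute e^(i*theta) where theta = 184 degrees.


cos(184°) = -0.9976
sin(184°) = -0.0698

e^(i*184°) = -0.9976 - 0.0698i


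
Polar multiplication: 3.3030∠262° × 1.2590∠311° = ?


r = 3.3030 * 1.2590 = 4.1585
theta = 262° + 311° = 573° = 213° (mod 360)

4.1585 cis(213°)


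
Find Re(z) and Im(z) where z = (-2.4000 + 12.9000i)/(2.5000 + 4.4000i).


Multiply by conjugate: (-2.4000 + 12.9000i)(2.5000 - 4.4000i) / (2.5^2 + 4.4^2)
Numerator real = -2.4*2.5 + 12.9*4.4 = 50.76
Numerator imag = 12.9*2.5 - (-2.4)*4.4 = 42.81
Denominator = 25.61
Re(z) = 50.76/25.61 = 1.9820
Im(z) = 42.81/25.61 = 1.6716

Re(z) = 1.9820, Im(z) = 1.6716


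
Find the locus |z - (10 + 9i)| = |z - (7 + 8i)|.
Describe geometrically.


Equal distances means the locus is the perpendicular bisector of z1 and z2.
Midpoint = ((10+7)/2, (9+8)/2) = (8.5000, 8.5000)

Perpendicular bisector through (8.5000, 8.5000)


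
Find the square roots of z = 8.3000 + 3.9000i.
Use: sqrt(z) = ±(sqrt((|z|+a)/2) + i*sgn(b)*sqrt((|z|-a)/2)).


|z| = sqrt(68.89+15.21) = 9.1706
sqrt((|z|+a)/2) = sqrt((9.1706+8.3)/2) = sqrt(8.7353) = 2.9556
sqrt((|z|-a)/2) = sqrt((9.1706-8.3)/2) = sqrt(0.4353) = 0.6598

±(2.9556 + 0.6598i) i.e. 2.9556 + 0.6598i and -2.9556 - 0.6598i


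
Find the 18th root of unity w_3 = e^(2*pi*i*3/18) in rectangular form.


Angle = 360*3/18 = 60°
a = cos(60°) = 0.5000
b = sin(60°) = 0.8660

0.5000 + 0.8660i


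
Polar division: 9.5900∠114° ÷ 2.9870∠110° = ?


r = 9.5900 / 2.9870 = 3.2106
theta = 114° - 110° = 4° = 4° (mod 360)

3.2106 cis(4°)


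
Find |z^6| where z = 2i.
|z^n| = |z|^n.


|z| = sqrt(0+4) = sqrt(4) = 2
|z^6| = |z|^6 = 2^6 = 64

|z^6| = 64


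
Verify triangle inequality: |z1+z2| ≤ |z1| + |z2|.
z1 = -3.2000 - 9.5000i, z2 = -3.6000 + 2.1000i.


|z1| = sqrt((-3.2)^2 + (-9.5)^2) = sqrt(100.49) = 10.0245
|z2| = sqrt((-3.6)^2 + 2.1^2) = sqrt(17.37) = 4.1677
z1+z2 = -6.8000 - 7.4000i
|z1+z2| = sqrt(101) = 10.0499
|z1|+|z2| = 10.0245 + 4.1677 = 14.1922

|z1+z2| = 10.0499 ≤ |z1|+|z2| = 14.1922 (verified)


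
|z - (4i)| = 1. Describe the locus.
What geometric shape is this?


|z - z0| = r is a circle with center z0 and radius r.
Center = (0, 4), radius = 1

Circle with center (0, 4) and radius 1


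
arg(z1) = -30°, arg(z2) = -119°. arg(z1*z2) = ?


arg(z1*z2) = -30° - 119° = -149°
Normalized to (-180°, 180°]: -149°

-149°


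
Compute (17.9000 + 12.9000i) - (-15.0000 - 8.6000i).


Real: 17.9 + 15 = 32.9
Imag: 12.9 + 8.6 = 21.5

32.9000 + 21.5000i


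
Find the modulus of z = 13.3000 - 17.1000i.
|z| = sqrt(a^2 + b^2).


|z| = sqrt(13.3^2 + (-17.1)^2) = sqrt(176.89 + 292.41) = sqrt(469.3) = 21.6633

|z| = 21.6633


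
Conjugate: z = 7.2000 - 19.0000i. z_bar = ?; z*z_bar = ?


z_bar = 7.2000 + 19.0000i
z*z_bar = 7.2^2 + (-19)^2 = 51.84 + 361 = 412.84

z_bar = 7.2000 + 19.0000i, z*z_bar = 412.84


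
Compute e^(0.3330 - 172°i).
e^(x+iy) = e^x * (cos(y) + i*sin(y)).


e^0.3330 = 1.3951
cos(-172°) = -0.9903
sin(-172°) = -0.1392
Real = 1.3951*(-0.9903) = -1.3816
Imag = 1.3951*(-0.1392) = -0.1942

-1.3816 - 0.1942i


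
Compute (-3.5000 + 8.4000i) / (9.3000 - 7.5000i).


Conjugate of z2 = 9.3000 + 7.5000i
Numerator: (-3.5000 + 8.4000i)(9.3000 + 7.5000i) = -95.5500 + 51.8700i
Denominator: 9.3^2 + (-7.5)^2 = 142.74
Result = (-95.5500 + 51.8700i)/142.74

-0.6694 + 0.3634i


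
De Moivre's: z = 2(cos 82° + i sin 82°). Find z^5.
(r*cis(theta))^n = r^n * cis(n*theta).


r^5 = 2^5 = 32
n*theta = 5*82° = 410° = 50° (mod 360)
a = 32*cos(50°) = 20.5692
b = 32*sin(50°) = 24.5134

32 cis(50°) = 20.5692 + 24.5134i


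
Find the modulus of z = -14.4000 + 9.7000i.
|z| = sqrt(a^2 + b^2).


|z| = sqrt((-14.4)^2 + 9.7^2) = sqrt(207.36 + 94.09) = sqrt(301.45) = 17.3623

|z| = 17.3623


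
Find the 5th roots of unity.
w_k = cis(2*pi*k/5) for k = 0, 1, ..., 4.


The 5th roots of unity are cis(360k/5°) for k=0..4
Angle step = 360/5 = 72°
Primitive root: cis(72°)
Primitive root = 0.3090 + 0.9511i

5 roots at angles: 0°, 72°, 144°, 216°, 288°


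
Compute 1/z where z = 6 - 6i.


|z|^2 = 36+36 = 72
1/z = (6 + 6i)/72

1/z = 0.0833 + 0.0833i


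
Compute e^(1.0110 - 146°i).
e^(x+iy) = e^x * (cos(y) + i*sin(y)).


e^1.0110 = 2.74835
cos(-146°) = -0.82904
sin(-146°) = -0.5592
Real = 2.74835*(-0.82904) = -2.2785
Imag = 2.74835*(-0.5592) = -1.5369

-2.2785 - 1.5369i


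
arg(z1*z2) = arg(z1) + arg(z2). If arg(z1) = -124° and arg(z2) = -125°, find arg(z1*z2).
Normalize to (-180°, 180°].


arg(z1*z2) = -124° - 125° = -249°
Normalized to (-180°, 180°]: 111°

111°


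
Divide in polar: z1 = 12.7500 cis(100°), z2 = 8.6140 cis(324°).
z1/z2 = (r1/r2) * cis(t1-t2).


r = 12.7500 / 8.6140 = 1.4801
theta = 100° - 324° = -224° = 136° (mod 360)

1.4801 cis(136°)


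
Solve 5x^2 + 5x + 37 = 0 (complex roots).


disc = 5^2 - 4*5*37 = 25 - 740 = -715
sqrt(|disc|) = sqrt(715) = 26.7395
Real part = -5/(2*5) = -0.5000
Imag part = 26.7395/(2*5) = 2.6739

-0.5000 ± 2.6739i


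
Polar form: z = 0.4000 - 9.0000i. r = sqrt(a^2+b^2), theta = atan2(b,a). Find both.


r = sqrt(0.16+81) = sqrt(81.16) = 9.0089
theta = atan2(-9, 0.4) = -87.4552 degrees

r = 9.0089, theta = -87.4552 degrees


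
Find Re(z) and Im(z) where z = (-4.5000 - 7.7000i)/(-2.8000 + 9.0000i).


Multiply by conjugate: (-4.5000 - 7.7000i)(-2.8000 - 9.0000i) / ((-2.8)^2 + 9^2)
Numerator real = -4.5*(-2.8) - (7.7)*9 = -56.7
Numerator imag = -7.7*(-2.8) - (-4.5)*9 = 62.06
Denominator = 88.84
Re(z) = -56.7/88.84 = -0.6382
Im(z) = 62.06/88.84 = 0.6986

Re(z) = -0.6382, Im(z) = 0.6986


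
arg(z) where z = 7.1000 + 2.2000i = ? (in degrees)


Re = 7.1, Im = 2.2
arg = atan2(2.2, 7.1) = 17.2161 degrees

arg(z) = 17.2161 degrees


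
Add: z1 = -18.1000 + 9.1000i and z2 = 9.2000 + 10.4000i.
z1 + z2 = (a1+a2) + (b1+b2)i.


Real: -18.1 + 9.2 = -8.9
Imag: 9.1 + 10.4 = 19.5

-8.9000 + 19.5000i


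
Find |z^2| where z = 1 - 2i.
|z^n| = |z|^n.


|z| = sqrt(1+4) = sqrt(5) = 2.2361
|z^2| = |z|^2 = (sqrt(5))^2 = 5

|z^2| = 5


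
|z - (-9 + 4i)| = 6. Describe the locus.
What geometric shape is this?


|z - z0| = r is a circle with center z0 and radius r.
Center = (-9, 4), radius = 6

Circle with center (-9, 4) and radius 6


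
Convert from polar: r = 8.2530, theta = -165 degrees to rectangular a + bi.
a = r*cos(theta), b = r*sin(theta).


a = 8.2530*cos(-165°) = 8.2530*(-0.96593) = -7.9718
b = 8.2530*sin(-165°) = 8.2530*(-0.25882) = -2.1360

-7.9718 - 2.1360i


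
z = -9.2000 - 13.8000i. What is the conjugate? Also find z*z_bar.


z_bar = -9.2000 + 13.8000i
z*z_bar = (-9.2)^2 + (-13.8)^2 = 84.64 + 190.44 = 275.08

z_bar = -9.2000 + 13.8000i, z*z_bar = 275.08


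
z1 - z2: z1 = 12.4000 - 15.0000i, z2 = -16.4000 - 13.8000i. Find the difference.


Real: 12.4 + 16.4 = 28.8
Imag: -15 + 13.8 = -1.2

28.8000 - 1.2000i


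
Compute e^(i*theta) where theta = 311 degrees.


cos(311°) = 0.6561
sin(311°) = -0.7547

e^(i*311°) = 0.6561 - 0.7547i


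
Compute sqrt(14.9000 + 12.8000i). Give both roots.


|z| = sqrt(222.01+163.84) = 19.6431
sqrt((|z|+a)/2) = sqrt((19.6431+14.9)/2) = sqrt(17.2715) = 4.1559
sqrt((|z|-a)/2) = sqrt((19.6431-14.9)/2) = sqrt(2.3715) = 1.5400

±(4.1559 + 1.5400i) i.e. 4.1559 + 1.5400i and -4.1559 - 1.5400i


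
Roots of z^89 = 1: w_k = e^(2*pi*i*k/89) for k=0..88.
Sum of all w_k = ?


The sum of all 89th roots of unity is 0.
Geometric series: (1 - w^89)/(1 - w) = (1-1)/(1-w) = 0 since w^89 = 1, w ≠ 1.
Alternatively: coefficient of z^88 in z^89 - 1 is 0.

0


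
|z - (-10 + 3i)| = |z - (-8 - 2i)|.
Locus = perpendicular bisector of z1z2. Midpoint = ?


Equal distances means the locus is the perpendicular bisector of z1 and z2.
Midpoint = ((-10+(-8))/2, (3+(-2))/2) = (-9.0000, 0.5000)

Perpendicular bisector through (-9.0000, 0.5000)


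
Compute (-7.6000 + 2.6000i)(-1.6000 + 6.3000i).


Real = -7.6*(-1.6) - 2.6*6.3 = 12.16 - 16.38 = -4.22
Imag = -7.6*6.3 - (1.6)*2.6 = -47.88 - (4.16) = -52.04

-4.2200 - 52.0400i


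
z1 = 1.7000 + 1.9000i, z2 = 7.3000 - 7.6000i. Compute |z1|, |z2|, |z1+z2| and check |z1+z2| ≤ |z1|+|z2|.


|z1| = sqrt(1.7^2 + 1.9^2) = sqrt(6.5) = 2.5495
|z2| = sqrt(7.3^2 + (-7.6)^2) = sqrt(111.05) = 10.5380
z1+z2 = 9.0000 - 5.7000i
|z1+z2| = sqrt(113.49) = 10.6532
|z1|+|z2| = 2.5495 + 10.5380 = 13.0875

|z1+z2| = 10.6532 ≤ |z1|+|z2| = 13.0875 (verified)


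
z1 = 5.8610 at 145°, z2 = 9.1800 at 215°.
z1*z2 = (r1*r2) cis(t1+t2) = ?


r = 5.8610 * 9.1800 = 53.8040
theta = 145° + 215° = 360° = 0° (mod 360)

53.8040 cis(0°)


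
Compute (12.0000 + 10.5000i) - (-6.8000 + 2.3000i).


Real: 12 + 6.8 = 18.8
Imag: 10.5 - 2.3 = 8.2

18.8000 + 8.2000i


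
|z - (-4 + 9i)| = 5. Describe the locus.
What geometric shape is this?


|z - z0| = r is a circle with center z0 and radius r.
Center = (-4, 9), radius = 5

Circle with center (-4, 9) and radius 5
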